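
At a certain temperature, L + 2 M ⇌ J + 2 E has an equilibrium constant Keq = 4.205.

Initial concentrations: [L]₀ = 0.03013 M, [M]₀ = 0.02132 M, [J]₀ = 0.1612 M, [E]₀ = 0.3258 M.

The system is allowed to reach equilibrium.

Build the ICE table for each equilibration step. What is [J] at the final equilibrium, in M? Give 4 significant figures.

Q₀ = 1249 vs Keq = 4.205 ⇒ Q>K, reverse
Step 1:
                   L          M          J          E
  I          0.03013    0.02132     0.1612     0.3258
  C          0.05187     0.1037   -0.05187    -0.1037
  E            0.082     0.1251     0.1093     0.2221
  solve Keq expr → x = -0.05187; check Q = 4.205

[J]_eq = 0.1093 M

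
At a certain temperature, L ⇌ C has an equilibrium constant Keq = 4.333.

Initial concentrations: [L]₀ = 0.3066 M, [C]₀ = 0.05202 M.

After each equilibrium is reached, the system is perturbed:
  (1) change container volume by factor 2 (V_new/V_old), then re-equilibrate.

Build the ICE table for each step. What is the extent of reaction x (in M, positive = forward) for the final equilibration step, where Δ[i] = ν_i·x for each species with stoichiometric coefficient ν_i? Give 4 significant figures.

x = 0 M

Q₀ = 0.1697 vs Keq = 4.333 ⇒ Q<K, forward
Step 1:
                  L         C
  I          0.3066   0.05202
  C         -0.2394    0.2394
  E         0.06725    0.2914
  solve Keq expr → x = 0.2394; check Q = 4.333
Then change container volume by factor 2 (V_new/V_old).
Step 2:
                  L         C
  I         0.03362    0.1457
  C               0         0
  E         0.03362    0.1457
  solve Keq expr → x = 0; check Q = 4.333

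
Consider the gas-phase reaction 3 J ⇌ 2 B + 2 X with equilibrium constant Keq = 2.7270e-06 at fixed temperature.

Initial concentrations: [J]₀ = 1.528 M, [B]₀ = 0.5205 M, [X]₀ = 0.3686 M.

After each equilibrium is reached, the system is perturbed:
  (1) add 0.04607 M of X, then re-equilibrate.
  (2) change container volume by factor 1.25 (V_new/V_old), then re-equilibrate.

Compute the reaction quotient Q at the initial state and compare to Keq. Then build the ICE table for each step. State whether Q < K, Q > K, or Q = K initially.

Q₀ = 0.01032; Q > K (proceeds reverse)

Q₀ = 0.01032 vs Keq = 2.7270e-06 ⇒ Q>K, reverse
Step 1:
                   J          B          X
  Initial      1.528     0.5205     0.3686
  Change      0.5125    -0.3417    -0.3417
  Equil        2.041     0.1788    0.02692
  solve Keq expr → x = -0.1708; check Q = 2.7270e-06
Then add 0.04607 M of X.
Step 2:
                   J          B          X
  Initial      2.041     0.1788    0.07299
  Change     0.05626   -0.03751   -0.03751
  Equil        2.097     0.1413    0.03548
  solve Keq expr → x = -0.01875; check Q = 2.7270e-06
Then change container volume by factor 1.25 (V_new/V_old).
Step 3:
                   J          B          X
  Initial      1.677      0.113    0.02838
  Change   -0.003818   0.002546   0.002546
  Equil        1.674     0.1156    0.03093
  solve Keq expr → x = 0.001273; check Q = 2.7270e-06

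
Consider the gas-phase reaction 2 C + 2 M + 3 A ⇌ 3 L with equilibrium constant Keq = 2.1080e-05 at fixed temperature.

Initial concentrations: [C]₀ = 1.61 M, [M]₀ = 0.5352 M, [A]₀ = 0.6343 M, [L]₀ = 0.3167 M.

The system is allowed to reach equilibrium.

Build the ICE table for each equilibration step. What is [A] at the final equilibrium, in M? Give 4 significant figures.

[A]_eq = 0.9206 M

Q₀ = 0.1676 vs Keq = 2.1080e-05 ⇒ Q>K, reverse
Step 1:
                   C          M          A          L
  I             1.61     0.5352     0.6343     0.3167
  C           0.1909     0.1909     0.2863    -0.2863
  E            1.801     0.7261     0.9206    0.03041
  solve Keq expr → x = -0.09543; check Q = 2.1080e-05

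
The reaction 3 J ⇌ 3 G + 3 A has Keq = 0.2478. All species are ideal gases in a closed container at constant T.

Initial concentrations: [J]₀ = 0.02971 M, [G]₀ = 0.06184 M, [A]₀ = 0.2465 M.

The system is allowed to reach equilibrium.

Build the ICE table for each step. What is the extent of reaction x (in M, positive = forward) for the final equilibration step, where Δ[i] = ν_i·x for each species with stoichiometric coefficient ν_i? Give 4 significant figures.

x = 0.001212 M

Q₀ = 0.1351 vs Keq = 0.2478 ⇒ Q<K, forward
Step 1:
                  J         G         A
  init      0.02971   0.06184    0.2465
  Δ       -0.003635  0.003635  0.003635
  eq        0.02607   0.06548    0.2501
  solve Keq expr → x = 0.001212; check Q = 0.2478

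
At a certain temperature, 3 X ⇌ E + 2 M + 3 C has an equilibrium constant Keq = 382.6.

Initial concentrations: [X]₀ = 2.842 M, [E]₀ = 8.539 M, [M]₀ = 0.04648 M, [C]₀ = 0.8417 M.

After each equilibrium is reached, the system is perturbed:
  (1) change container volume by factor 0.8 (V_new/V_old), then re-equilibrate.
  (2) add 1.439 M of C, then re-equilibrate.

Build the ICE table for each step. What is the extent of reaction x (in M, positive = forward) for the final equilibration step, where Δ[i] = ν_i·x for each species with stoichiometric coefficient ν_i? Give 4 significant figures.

Q₀ = 4.7922e-04 vs Keq = 382.6 ⇒ Q<K, forward
Step 1:
                    X           E           M           C
  I             2.842       8.539     0.04648      0.8417
  C            -1.896      0.6321       1.264       1.896
  E            0.9456       9.171       1.311       2.738
  solve Keq expr → x = 0.6321; check Q = 382.6
Then change container volume by factor 0.8 (V_new/V_old).
Step 2:
                    X           E           M           C
  I             1.182       11.46       1.638       3.423
  C            0.1614     -0.0538     -0.1076     -0.1614
  E             1.343       11.41       1.531       3.261
  solve Keq expr → x = -0.0538; check Q = 382.6
Then add 1.439 M of C.
Step 3:
                    X           E           M           C
  I             1.343       11.41       1.531         4.7
  C            0.3014     -0.1005      -0.201     -0.3014
  E             1.645       11.31        1.33       4.399
  solve Keq expr → x = -0.1005; check Q = 382.6

x = -0.1005 M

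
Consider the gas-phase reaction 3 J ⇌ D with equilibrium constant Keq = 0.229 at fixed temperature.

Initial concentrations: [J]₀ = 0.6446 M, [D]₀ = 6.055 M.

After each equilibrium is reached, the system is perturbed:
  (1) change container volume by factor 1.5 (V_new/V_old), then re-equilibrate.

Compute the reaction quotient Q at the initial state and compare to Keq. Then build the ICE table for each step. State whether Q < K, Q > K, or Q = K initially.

Q₀ = 22.61; Q > K (proceeds reverse)

Q₀ = 22.61 vs Keq = 0.229 ⇒ Q>K, reverse
Step 1:
                   J          D
  init        0.6446      6.055
  Δ            2.209    -0.7362
  eq           2.853      5.319
  solve Keq expr → x = -0.7362; check Q = 0.229
Then change container volume by factor 1.5 (V_new/V_old).
Step 2:
                   J          D
  init         1.902      3.546
  Δ           0.5469    -0.1823
  eq           2.449      3.364
  solve Keq expr → x = -0.1823; check Q = 0.229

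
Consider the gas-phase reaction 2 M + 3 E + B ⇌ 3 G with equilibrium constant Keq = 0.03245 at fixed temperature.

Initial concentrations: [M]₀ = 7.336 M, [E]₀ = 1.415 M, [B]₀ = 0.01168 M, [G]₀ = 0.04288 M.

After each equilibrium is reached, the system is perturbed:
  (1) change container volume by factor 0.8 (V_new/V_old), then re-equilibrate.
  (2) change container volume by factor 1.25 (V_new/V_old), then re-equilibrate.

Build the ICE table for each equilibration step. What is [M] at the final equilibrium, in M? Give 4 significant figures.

Q₀ = 4.4272e-05 vs Keq = 0.03245 ⇒ Q<K, forward
Step 1:
                    M           E           B           G
  Initial       7.336       1.415     0.01168     0.04288
  Change     -0.02316    -0.03473    -0.01158     0.03473
  Equil         7.313        1.38  1.0245e-04     0.07761
  solve Keq expr → x = 0.01158; check Q = 0.03245
Then change container volume by factor 0.8 (V_new/V_old).
Step 2:
                    M           E           B           G
  Initial       9.141       1.725  1.2806e-04     0.09702
  Change  -1.2419e-04 -1.8628e-04 -6.2094e-05  1.8628e-04
  Equil         9.141       1.725  6.5971e-05      0.0972
  solve Keq expr → x = 6.2094e-05; check Q = 0.03245
Then change container volume by factor 1.25 (V_new/V_old).
Step 3:
                    M           E           B           G
  Initial       7.313        1.38  5.2777e-05     0.07776
  Change   9.9351e-05  1.4903e-04  4.9675e-05 -1.4903e-04
  Equil         7.313        1.38  1.0245e-04     0.07761
  solve Keq expr → x = -4.9675e-05; check Q = 0.03245

[M]_eq = 7.313 M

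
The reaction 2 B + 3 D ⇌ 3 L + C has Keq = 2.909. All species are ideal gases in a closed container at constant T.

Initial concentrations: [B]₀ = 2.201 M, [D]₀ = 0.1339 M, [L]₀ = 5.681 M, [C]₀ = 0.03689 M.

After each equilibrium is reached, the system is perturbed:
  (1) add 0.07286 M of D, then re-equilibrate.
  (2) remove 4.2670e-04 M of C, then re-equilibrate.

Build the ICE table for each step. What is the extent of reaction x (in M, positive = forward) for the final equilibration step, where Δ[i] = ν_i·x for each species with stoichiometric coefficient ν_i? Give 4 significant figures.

x = 3.9406e-04 M

Q₀ = 581.6 vs Keq = 2.909 ⇒ Q>K, reverse
Step 1:
                  B         D         L         C
  Initial     2.201    0.1339     5.681   0.03689
  Change    0.07135     0.107    -0.107  -0.03568
  Equil       2.272    0.2409     5.574  0.001213
  solve Keq expr → x = -0.03568; check Q = 2.909
Then add 0.07286 M of D.
Step 2:
                  B         D         L         C
  Initial     2.272    0.3138     5.574  0.001213
  Change  -0.002705 -0.004058  0.004058  0.001353
  Equil        2.27    0.3097     5.578  0.002566
  solve Keq expr → x = 0.001353; check Q = 2.909
Then remove 4.2670e-04 M of C.
Step 3:
                  B         D         L         C
  Initial      2.27    0.3097     5.578  0.002139
  Change  -7.8813e-04 -0.001182  0.001182 3.9406e-04
  Equil       2.269    0.3086     5.579  0.002533
  solve Keq expr → x = 3.9406e-04; check Q = 2.909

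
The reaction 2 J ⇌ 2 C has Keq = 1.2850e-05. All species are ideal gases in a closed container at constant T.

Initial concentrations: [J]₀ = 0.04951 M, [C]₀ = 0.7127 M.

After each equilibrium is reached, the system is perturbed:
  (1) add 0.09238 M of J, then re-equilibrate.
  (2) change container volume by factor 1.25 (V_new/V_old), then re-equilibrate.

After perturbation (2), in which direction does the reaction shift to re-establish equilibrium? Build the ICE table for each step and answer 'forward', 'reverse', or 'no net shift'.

Q₀ = 207.2 vs Keq = 1.2850e-05 ⇒ Q>K, reverse
Step 1:
                  J         C
  Initial   0.04951    0.7127
  Change       0.71     -0.71
  Equil      0.7595  0.002723
  solve Keq expr → x = -0.355; check Q = 1.2850e-05
Then add 0.09238 M of J.
Step 2:
                  J         C
  Initial    0.8519  0.002723
  Change  -3.2997e-04 3.2997e-04
  Equil      0.8515  0.003052
  solve Keq expr → x = 1.6499e-04; check Q = 1.2850e-05
Then change container volume by factor 1.25 (V_new/V_old).
Step 3:
                  J         C
  Initial    0.6812  0.002442
  Change          0         0
  Equil      0.6812  0.002442
  solve Keq expr → x = 0; check Q = 1.2850e-05

Direction: no net shift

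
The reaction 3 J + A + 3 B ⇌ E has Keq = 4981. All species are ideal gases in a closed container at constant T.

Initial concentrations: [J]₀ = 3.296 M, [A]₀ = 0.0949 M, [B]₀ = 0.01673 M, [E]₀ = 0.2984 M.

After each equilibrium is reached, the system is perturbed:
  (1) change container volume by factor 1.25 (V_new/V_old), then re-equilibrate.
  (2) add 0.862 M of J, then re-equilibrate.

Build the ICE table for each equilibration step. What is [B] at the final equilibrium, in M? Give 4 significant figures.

[B]_eq = 0.02396 M

Q₀ = 1.8754e+04 vs Keq = 4981 ⇒ Q>K, reverse
Step 1:
                  J         A         B         E
  I           3.296    0.0949   0.01673    0.2984
  C        0.008877  0.002959  0.008877 -0.002959
  E           3.305   0.09786   0.02561    0.2954
  solve Keq expr → x = -0.002959; check Q = 4981
Then change container volume by factor 1.25 (V_new/V_old).
Step 2:
                  J         A         B         E
  I           2.644   0.07829   0.02049    0.2364
  C         0.01076  0.003587   0.01076 -0.003587
  E           2.655   0.08187   0.03125    0.2328
  solve Keq expr → x = -0.003587; check Q = 4981
Then add 0.862 M of J.
Step 3:
                  J         A         B         E
  I           3.517   0.08187   0.03125    0.2328
  C       -0.007289  -0.00243 -0.007289   0.00243
  E           3.509   0.07944   0.02396    0.2352
  solve Keq expr → x = 0.00243; check Q = 4981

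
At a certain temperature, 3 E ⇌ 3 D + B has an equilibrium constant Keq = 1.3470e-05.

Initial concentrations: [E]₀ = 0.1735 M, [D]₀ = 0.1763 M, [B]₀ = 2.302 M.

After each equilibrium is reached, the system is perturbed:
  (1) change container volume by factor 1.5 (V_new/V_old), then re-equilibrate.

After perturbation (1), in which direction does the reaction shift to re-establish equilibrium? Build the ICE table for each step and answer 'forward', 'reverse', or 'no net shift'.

Q₀ = 2.415 vs Keq = 1.3470e-05 ⇒ Q>K, reverse
Step 1:
                   E          D          B
  init        0.1735     0.1763      2.302
  Δ           0.1701    -0.1701   -0.05669
  eq          0.3436   0.006243      2.245
  solve Keq expr → x = -0.05669; check Q = 1.3470e-05
Then change container volume by factor 1.5 (V_new/V_old).
Step 2:
                   E          D          B
  init         0.229   0.004162      1.497
  Δ       -5.8978e-04 5.8978e-04 1.9659e-04
  eq          0.2284   0.004751      1.497
  solve Keq expr → x = 1.9659e-04; check Q = 1.3470e-05

Direction: forward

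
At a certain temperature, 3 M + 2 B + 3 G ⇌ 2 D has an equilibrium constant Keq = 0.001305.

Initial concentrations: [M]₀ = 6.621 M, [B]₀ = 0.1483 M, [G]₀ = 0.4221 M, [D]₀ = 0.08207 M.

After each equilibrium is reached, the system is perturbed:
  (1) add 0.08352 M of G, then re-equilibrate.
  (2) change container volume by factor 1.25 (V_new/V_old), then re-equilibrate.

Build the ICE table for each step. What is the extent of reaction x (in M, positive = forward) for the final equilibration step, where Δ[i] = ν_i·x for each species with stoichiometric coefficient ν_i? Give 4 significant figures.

Q₀ = 0.01403 vs Keq = 0.001305 ⇒ Q>K, reverse
Step 1:
                  M         B         G         D
  Initial     6.621    0.1483    0.4221   0.08207
  Change    0.06293   0.04195   0.06293  -0.04195
  Equil       6.684    0.1903     0.485   0.04012
  solve Keq expr → x = -0.02098; check Q = 0.001305
Then add 0.08352 M of G.
Step 2:
                  M         B         G         D
  Initial     6.684    0.1903    0.5685   0.04012
  Change   -0.01097 -0.007312  -0.01097  0.007312
  Equil       6.673    0.1829    0.5576   0.04743
  solve Keq expr → x = 0.003656; check Q = 0.001305
Then change container volume by factor 1.25 (V_new/V_old).
Step 3:
                  M         B         G         D
  Initial     5.338    0.1464    0.4461   0.03794
  Change    0.02219   0.01479   0.02219  -0.01479
  Equil       5.361    0.1611    0.4683   0.02315
  solve Keq expr → x = -0.007397; check Q = 0.001305

x = -0.007397 M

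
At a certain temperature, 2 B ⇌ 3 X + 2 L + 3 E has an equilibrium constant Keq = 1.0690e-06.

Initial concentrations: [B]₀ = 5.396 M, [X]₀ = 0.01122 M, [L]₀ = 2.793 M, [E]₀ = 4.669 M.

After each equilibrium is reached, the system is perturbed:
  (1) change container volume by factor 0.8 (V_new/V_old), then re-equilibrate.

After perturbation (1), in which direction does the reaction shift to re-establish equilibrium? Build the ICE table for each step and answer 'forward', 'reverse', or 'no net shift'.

Direction: reverse

Q₀ = 3.8517e-05 vs Keq = 1.0690e-06 ⇒ Q>K, reverse
Step 1:
                  B         X         L         E
  Initial     5.396   0.01122     2.793     4.669
  Change   0.005207 -0.007811 -0.005207 -0.007811
  Equil       5.401  0.003409     2.788     4.661
  solve Keq expr → x = -0.002604; check Q = 1.0690e-06
Then change container volume by factor 0.8 (V_new/V_old).
Step 2:
                  B         X         L         E
  Initial     6.752  0.004261     3.485     5.826
  Change   0.001022 -0.001533 -0.001022 -0.001533
  Equil       6.753  0.002729     3.484     5.825
  solve Keq expr → x = -5.1087e-04; check Q = 1.0690e-06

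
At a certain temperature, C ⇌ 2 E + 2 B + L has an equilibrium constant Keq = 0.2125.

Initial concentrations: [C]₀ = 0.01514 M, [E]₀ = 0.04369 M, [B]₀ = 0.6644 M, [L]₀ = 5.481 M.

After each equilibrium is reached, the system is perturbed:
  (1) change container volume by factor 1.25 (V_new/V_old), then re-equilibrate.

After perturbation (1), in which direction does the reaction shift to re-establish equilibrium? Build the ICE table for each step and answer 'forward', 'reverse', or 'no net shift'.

Direction: forward

Q₀ = 0.305 vs Keq = 0.2125 ⇒ Q>K, reverse
Step 1:
                   C          E          B          L
  I          0.01514    0.04369     0.6644      5.481
  C         0.002199  -0.004398  -0.004398  -0.002199
  E          0.01734    0.03929       0.66      5.479
  solve Keq expr → x = -0.002199; check Q = 0.2125
Then change container volume by factor 1.25 (V_new/V_old).
Step 2:
                   C          E          B          L
  I          0.01387    0.03143      0.528      4.383
  C        -0.004321   0.008643   0.008643   0.004321
  E          0.00955    0.04008     0.5366      4.387
  solve Keq expr → x = 0.004321; check Q = 0.2125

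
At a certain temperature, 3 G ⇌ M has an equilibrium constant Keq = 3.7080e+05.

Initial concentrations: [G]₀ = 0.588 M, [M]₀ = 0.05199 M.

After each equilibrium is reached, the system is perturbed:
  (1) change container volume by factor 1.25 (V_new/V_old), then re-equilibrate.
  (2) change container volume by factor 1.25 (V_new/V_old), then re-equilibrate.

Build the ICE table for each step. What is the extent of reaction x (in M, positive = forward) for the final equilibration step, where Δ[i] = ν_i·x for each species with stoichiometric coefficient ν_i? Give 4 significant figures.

x = -3.4383e-04 M

Q₀ = 0.2557 vs Keq = 3.7080e+05 ⇒ Q<K, forward
Step 1:
                   G          M
  I            0.588    0.05199
  C          -0.5793     0.1931
  E         0.008711     0.2451
  solve Keq expr → x = 0.1931; check Q = 3.7080e+05
Then change container volume by factor 1.25 (V_new/V_old).
Step 2:
                   G          M
  I         0.006969     0.1961
  C         0.001113 -3.7088e-04
  E         0.008081     0.1957
  solve Keq expr → x = -3.7088e-04; check Q = 3.7080e+05
Then change container volume by factor 1.25 (V_new/V_old).
Step 3:
                   G          M
  I         0.006465     0.1566
  C         0.001031 -3.4383e-04
  E         0.007497     0.1562
  solve Keq expr → x = -3.4383e-04; check Q = 3.7080e+05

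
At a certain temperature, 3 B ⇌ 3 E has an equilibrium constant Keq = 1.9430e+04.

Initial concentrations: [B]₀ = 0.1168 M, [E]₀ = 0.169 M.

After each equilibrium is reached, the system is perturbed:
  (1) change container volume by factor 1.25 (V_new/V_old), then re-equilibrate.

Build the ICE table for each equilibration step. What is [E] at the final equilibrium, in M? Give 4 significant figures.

Q₀ = 3.029 vs Keq = 1.9430e+04 ⇒ Q<K, forward
Step 1:
                    B           E
  init         0.1168       0.169
  Δ           -0.1066      0.1066
  eq          0.01025      0.2756
  solve Keq expr → x = 0.03552; check Q = 1.9430e+04
Then change container volume by factor 1.25 (V_new/V_old).
Step 2:
                    B           E
  init         0.0082      0.2204
  Δ                 0           0
  eq           0.0082      0.2204
  solve Keq expr → x = 0; check Q = 1.9430e+04

[E]_eq = 0.2204 M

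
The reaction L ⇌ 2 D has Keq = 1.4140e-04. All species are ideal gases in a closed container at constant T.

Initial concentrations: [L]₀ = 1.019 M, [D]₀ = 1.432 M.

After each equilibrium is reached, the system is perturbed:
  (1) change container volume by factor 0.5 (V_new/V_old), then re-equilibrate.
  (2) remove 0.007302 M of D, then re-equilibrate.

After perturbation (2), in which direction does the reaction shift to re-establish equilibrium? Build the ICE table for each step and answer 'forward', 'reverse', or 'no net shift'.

Direction: forward

Q₀ = 2.012 vs Keq = 1.4140e-04 ⇒ Q>K, reverse
Step 1:
                   L          D
  Initial      1.019      1.432
  Change      0.7082     -1.416
  Equil        1.727    0.01563
  solve Keq expr → x = -0.7082; check Q = 1.4140e-04
Then change container volume by factor 0.5 (V_new/V_old).
Step 2:
                   L          D
  Initial      3.454    0.03126
  Change     0.00457   -0.00914
  Equil        3.459    0.02212
  solve Keq expr → x = -0.00457; check Q = 1.4140e-04
Then remove 0.007302 M of D.
Step 3:
                   L          D
  Initial      3.459    0.01481
  Change   -0.003645    0.00729
  Equil        3.455     0.0221
  solve Keq expr → x = 0.003645; check Q = 1.4140e-04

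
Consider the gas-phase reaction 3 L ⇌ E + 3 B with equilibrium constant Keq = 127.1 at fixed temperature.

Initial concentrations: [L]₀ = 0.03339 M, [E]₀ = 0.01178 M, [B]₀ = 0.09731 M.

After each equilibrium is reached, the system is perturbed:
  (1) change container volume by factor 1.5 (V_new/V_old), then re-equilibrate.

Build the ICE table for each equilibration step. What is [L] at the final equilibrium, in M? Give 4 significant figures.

Q₀ = 0.2916 vs Keq = 127.1 ⇒ Q<K, forward
Step 1:
                  L         E         B
  Initial   0.03339   0.01178   0.09731
  Change   -0.02663  0.008876   0.02663
  Equil    0.006763   0.02066    0.1239
  solve Keq expr → x = 0.008876; check Q = 127.1
Then change container volume by factor 1.5 (V_new/V_old).
Step 2:
                  L         E         B
  Initial  0.004509   0.01377   0.08262
  Change  -5.2803e-04 1.7601e-04 5.2803e-04
  Equil    0.003981   0.01395   0.08315
  solve Keq expr → x = 1.7601e-04; check Q = 127.1

[L]_eq = 0.003981 M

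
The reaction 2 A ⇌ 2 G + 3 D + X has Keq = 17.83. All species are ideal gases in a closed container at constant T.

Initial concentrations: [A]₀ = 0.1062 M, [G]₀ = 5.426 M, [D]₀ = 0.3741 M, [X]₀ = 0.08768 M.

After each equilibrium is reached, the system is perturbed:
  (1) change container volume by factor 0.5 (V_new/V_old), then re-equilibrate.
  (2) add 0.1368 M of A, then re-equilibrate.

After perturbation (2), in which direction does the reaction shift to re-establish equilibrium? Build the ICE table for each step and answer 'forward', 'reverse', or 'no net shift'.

Q₀ = 11.98 vs Keq = 17.83 ⇒ Q<K, forward
Step 1:
                    A           G           D           X
  I            0.1062       5.426      0.3741     0.08768
  C          -0.01059     0.01059     0.01588    0.005295
  E           0.09561       5.437        0.39     0.09297
  solve Keq expr → x = 0.005295; check Q = 17.83
Then change container volume by factor 0.5 (V_new/V_old).
Step 2:
                    A           G           D           X
  I            0.1912       10.87        0.78      0.1859
  C            0.1526     -0.1526     -0.2289    -0.07632
  E            0.3439       10.72       0.551      0.1096
  solve Keq expr → x = -0.07632; check Q = 17.83
Then add 0.1368 M of A.
Step 3:
                    A           G           D           X
  I            0.4807       10.72       0.551      0.1096
  C          -0.04069     0.04069     0.06104     0.02035
  E              0.44       10.76      0.6121        0.13
  solve Keq expr → x = 0.02035; check Q = 17.83

Direction: forward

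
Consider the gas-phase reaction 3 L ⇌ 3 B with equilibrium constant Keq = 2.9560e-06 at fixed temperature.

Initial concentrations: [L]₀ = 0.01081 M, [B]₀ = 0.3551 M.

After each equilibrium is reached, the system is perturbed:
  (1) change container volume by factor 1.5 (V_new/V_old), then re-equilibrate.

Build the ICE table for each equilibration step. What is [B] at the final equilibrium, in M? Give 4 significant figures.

Q₀ = 3.5447e+04 vs Keq = 2.9560e-06 ⇒ Q>K, reverse
Step 1:
                    L           B
  I           0.01081      0.3551
  C            0.3499     -0.3499
  E            0.3607    0.005177
  solve Keq expr → x = -0.1166; check Q = 2.9560e-06
Then change container volume by factor 1.5 (V_new/V_old).
Step 2:
                    L           B
  I            0.2405    0.003451
  C                 0           0
  E            0.2405    0.003451
  solve Keq expr → x = 0; check Q = 2.9560e-06

[B]_eq = 0.003451 M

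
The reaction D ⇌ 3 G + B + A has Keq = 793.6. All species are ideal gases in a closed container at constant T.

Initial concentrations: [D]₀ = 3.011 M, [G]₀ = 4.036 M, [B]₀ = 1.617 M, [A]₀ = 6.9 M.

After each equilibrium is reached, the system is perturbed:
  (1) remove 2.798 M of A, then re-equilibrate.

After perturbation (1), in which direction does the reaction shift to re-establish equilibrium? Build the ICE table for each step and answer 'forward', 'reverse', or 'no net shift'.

Q₀ = 243.6 vs Keq = 793.6 ⇒ Q<K, forward
Step 1:
                  D         G         B         A
  init        3.011     4.036     1.617       6.9
  Δ         -0.3928     1.178    0.3928    0.3928
  eq          2.618     5.214      2.01     7.293
  solve Keq expr → x = 0.3928; check Q = 793.6
Then remove 2.798 M of A.
Step 2:
                  D         G         B         A
  init        2.618     5.214      2.01     4.495
  Δ          -0.177     0.531     0.177     0.177
  eq          2.441     5.745     2.187     4.672
  solve Keq expr → x = 0.177; check Q = 793.6

Direction: forward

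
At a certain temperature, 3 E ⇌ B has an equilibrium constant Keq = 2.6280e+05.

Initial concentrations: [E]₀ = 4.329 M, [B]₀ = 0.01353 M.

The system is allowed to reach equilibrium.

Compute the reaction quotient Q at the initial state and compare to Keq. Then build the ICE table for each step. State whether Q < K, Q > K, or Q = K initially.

Q₀ = 1.6678e-04 vs Keq = 2.6280e+05 ⇒ Q<K, forward
Step 1:
                   E          B
  I            4.329    0.01353
  C           -4.311      1.437
  E          0.01767      1.451
  solve Keq expr → x = 1.437; check Q = 2.6280e+05

Q₀ = 1.6678e-04; Q < K (proceeds forward)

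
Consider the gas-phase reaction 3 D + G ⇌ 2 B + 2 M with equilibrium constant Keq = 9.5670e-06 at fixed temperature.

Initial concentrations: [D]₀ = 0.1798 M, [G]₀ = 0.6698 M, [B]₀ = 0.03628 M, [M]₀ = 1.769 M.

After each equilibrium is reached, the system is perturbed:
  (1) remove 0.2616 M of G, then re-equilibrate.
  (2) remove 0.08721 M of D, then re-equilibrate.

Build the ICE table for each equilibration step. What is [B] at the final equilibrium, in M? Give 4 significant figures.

[B]_eq = 6.5628e-05 M

Q₀ = 1.058 vs Keq = 9.5670e-06 ⇒ Q>K, reverse
Step 1:
                  D         G         B         M
  I          0.1798    0.6698   0.03628     1.769
  C         0.05417   0.01806  -0.03611  -0.03611
  E           0.234    0.6879 1.6753e-04     1.733
  solve Keq expr → x = -0.01806; check Q = 9.5670e-06
Then remove 0.2616 M of G.
Step 2:
                  D         G         B         M
  I           0.234    0.4263 1.6753e-04     1.733
  C       5.3400e-05 1.7800e-05 -3.5600e-05 -3.5600e-05
  E           0.234    0.4263 1.3193e-04     1.733
  solve Keq expr → x = -1.7800e-05; check Q = 9.5670e-06
Then remove 0.08721 M of D.
Step 3:
                  D         G         B         M
  I          0.1468    0.4263 1.3193e-04     1.733
  C       9.9459e-05 3.3153e-05 -6.6306e-05 -6.6306e-05
  E          0.1469    0.4263 6.5628e-05     1.733
  solve Keq expr → x = -3.3153e-05; check Q = 9.5670e-06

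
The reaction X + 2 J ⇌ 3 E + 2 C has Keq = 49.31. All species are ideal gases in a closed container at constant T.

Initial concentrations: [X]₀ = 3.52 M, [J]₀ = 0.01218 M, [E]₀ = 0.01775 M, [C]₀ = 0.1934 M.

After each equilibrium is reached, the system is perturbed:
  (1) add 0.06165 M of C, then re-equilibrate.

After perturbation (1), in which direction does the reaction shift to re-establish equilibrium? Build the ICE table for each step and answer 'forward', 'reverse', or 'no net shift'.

Q₀ = 4.0056e-04 vs Keq = 49.31 ⇒ Q<K, forward
Step 1:
                    X           J           E           C
  init           3.52     0.01218     0.01775      0.1934
  Δ         -0.006037    -0.01207     0.01811     0.01207
  eq            3.514  1.0600e-04     0.03586      0.2055
  solve Keq expr → x = 0.006037; check Q = 49.31
Then add 0.06165 M of C.
Step 2:
                    X           J           E           C
  init          3.514  1.0600e-04     0.03586      0.2671
  Δ        1.5758e-05  3.1516e-05 -4.7275e-05 -3.1516e-05
  eq            3.514  1.3752e-04     0.03581      0.2671
  solve Keq expr → x = -1.5758e-05; check Q = 49.31

Direction: reverse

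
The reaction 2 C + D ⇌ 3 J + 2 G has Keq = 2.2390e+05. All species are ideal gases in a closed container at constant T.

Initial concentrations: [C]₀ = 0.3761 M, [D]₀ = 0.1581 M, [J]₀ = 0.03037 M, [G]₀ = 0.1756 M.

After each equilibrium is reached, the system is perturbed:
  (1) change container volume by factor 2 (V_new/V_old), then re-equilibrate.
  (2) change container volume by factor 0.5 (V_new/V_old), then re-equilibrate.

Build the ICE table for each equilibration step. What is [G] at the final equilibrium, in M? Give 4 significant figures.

Q₀ = 3.8623e-05 vs Keq = 2.2390e+05 ⇒ Q<K, forward
Step 1:
                  C         D         J         G
  Initial    0.3761    0.1581   0.03037    0.1756
  Change    -0.3161   -0.1581    0.4742    0.3161
  Equil     0.05998 3.8560e-05    0.5046    0.4917
  solve Keq expr → x = 0.1581; check Q = 2.2390e+05
Then change container volume by factor 2 (V_new/V_old).
Step 2:
                  C         D         J         G
  Initial   0.02999 1.9280e-05    0.2523    0.2459
  Change  -2.8894e-05 -1.4447e-05 4.3341e-05 2.8894e-05
  Equil     0.02996 4.8330e-06    0.2523    0.2459
  solve Keq expr → x = 1.4447e-05; check Q = 2.2390e+05
Then change container volume by factor 0.5 (V_new/V_old).
Step 3:
                  C         D         J         G
  Initial   0.05992 9.6659e-06    0.5046    0.4918
  Change  5.7789e-05 2.8894e-05 -8.6683e-05 -5.7789e-05
  Equil     0.05998 3.8560e-05    0.5046    0.4917
  solve Keq expr → x = -2.8894e-05; check Q = 2.2390e+05

[G]_eq = 0.4917 M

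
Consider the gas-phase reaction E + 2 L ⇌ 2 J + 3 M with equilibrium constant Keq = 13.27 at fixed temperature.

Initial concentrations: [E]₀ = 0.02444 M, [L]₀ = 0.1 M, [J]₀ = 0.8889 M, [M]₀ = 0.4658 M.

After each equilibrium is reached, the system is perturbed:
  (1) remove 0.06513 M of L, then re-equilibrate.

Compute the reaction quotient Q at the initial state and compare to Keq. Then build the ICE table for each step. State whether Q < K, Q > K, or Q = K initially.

Q₀ = 326.7 vs Keq = 13.27 ⇒ Q>K, reverse
Step 1:
                    E           L           J           M
  init        0.02444         0.1      0.8889      0.4658
  Δ           0.03965     0.07931    -0.07931      -0.119
  eq          0.06409      0.1793      0.8096      0.3468
  solve Keq expr → x = -0.03965; check Q = 13.27
Then remove 0.06513 M of L.
Step 2:
                    E           L           J           M
  init        0.06409      0.1142      0.8096      0.3468
  Δ           0.01148     0.02296    -0.02296    -0.03445
  eq          0.07558      0.1371      0.7866      0.3124
  solve Keq expr → x = -0.01148; check Q = 13.27

Q₀ = 326.7; Q > K (proceeds reverse)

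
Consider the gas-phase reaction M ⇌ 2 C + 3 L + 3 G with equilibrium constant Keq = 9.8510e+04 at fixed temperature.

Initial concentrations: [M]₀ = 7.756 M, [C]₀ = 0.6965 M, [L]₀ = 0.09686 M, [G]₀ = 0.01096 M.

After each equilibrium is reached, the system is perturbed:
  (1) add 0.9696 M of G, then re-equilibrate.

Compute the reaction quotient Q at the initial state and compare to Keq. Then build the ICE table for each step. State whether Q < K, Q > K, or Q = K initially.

Q₀ = 7.4829e-11 vs Keq = 9.8510e+04 ⇒ Q<K, forward
Step 1:
                  M         C         L         G
  init        7.756    0.6965   0.09686   0.01096
  Δ          -1.843     3.687      5.53      5.53
  eq          5.913     4.383     5.627     5.541
  solve Keq expr → x = 1.843; check Q = 9.8510e+04
Then add 0.9696 M of G.
Step 2:
                  M         C         L         G
  init        5.913     4.383     5.627     6.511
  Δ          0.1158   -0.2317   -0.3475   -0.3475
  eq          6.028     4.152      5.28     6.163
  solve Keq expr → x = -0.1158; check Q = 9.8510e+04

Q₀ = 7.4829e-11; Q < K (proceeds forward)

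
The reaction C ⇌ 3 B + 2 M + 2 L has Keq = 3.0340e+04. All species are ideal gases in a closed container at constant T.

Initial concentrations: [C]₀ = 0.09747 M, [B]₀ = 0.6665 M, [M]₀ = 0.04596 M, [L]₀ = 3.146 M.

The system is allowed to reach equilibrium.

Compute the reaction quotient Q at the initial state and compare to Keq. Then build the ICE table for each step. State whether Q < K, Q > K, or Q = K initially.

Q₀ = 0.0635; Q < K (proceeds forward)

Q₀ = 0.0635 vs Keq = 3.0340e+04 ⇒ Q<K, forward
Step 1:
                    C           B           M           L
  Initial     0.09747      0.6665     0.04596       3.146
  Change     -0.09745      0.2924      0.1949      0.1949
  Equil    1.8815e-05      0.9589      0.2409       3.341
  solve Keq expr → x = 0.09745; check Q = 3.0340e+04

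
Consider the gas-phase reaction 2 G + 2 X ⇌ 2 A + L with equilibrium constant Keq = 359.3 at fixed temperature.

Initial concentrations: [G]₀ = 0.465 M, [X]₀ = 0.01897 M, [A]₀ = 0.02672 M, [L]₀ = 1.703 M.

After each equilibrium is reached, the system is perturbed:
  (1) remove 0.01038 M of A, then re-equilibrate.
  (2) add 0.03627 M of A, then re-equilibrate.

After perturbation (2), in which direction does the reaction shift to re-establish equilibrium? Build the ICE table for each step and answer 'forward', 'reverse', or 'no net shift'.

Q₀ = 15.63 vs Keq = 359.3 ⇒ Q<K, forward
Step 1:
                  G         X         A         L
  I           0.465   0.01897   0.02672     1.703
  C        -0.01292  -0.01292   0.01292  0.006461
  E          0.4521  0.006048   0.03964     1.709
  solve Keq expr → x = 0.006461; check Q = 359.3
Then remove 0.01038 M of A.
Step 2:
                  G         X         A         L
  I          0.4521  0.006048   0.02926     1.709
  C       -0.001361 -0.001361  0.001361 6.8052e-04
  E          0.4507  0.004687   0.03062      1.71
  solve Keq expr → x = 6.8052e-04; check Q = 359.3
Then add 0.03627 M of A.
Step 3:
                  G         X         A         L
  I          0.4507  0.004687   0.06689      1.71
  C        0.004724  0.004724 -0.004724 -0.002362
  E          0.4554  0.009411   0.06217     1.708
  solve Keq expr → x = -0.002362; check Q = 359.3

Direction: reverse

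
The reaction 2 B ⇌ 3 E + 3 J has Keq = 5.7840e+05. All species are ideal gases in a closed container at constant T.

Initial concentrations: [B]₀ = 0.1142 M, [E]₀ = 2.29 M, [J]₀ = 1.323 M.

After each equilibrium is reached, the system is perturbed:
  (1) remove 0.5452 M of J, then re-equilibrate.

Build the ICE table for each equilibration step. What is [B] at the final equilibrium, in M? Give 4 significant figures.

[B]_eq = 0.004624 M

Q₀ = 2132 vs Keq = 5.7840e+05 ⇒ Q<K, forward
Step 1:
                    B           E           J
  init         0.1142        2.29       1.323
  Δ           -0.1051      0.1577      0.1577
  eq         0.009072       2.448       1.481
  solve Keq expr → x = 0.05256; check Q = 5.7840e+05
Then remove 0.5452 M of J.
Step 2:
                    B           E           J
  init       0.009072       2.448      0.9355
  Δ         -0.004449    0.006673    0.006673
  eq         0.004624       2.454      0.9422
  solve Keq expr → x = 0.002224; check Q = 5.7840e+05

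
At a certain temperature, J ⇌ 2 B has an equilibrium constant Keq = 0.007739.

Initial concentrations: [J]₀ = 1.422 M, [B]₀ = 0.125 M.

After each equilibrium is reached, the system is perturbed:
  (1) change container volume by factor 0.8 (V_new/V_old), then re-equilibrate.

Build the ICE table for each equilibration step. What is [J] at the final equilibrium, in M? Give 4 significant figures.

Q₀ = 0.01099 vs Keq = 0.007739 ⇒ Q>K, reverse
Step 1:
                    J           B
  Initial       1.422       0.125
  Change     0.009866    -0.01973
  Equil         1.432      0.1053
  solve Keq expr → x = -0.009866; check Q = 0.007739
Then change container volume by factor 0.8 (V_new/V_old).
Step 2:
                    J           B
  Initial        1.79      0.1316
  Change     0.006834    -0.01367
  Equil         1.797      0.1179
  solve Keq expr → x = -0.006834; check Q = 0.007739

[J]_eq = 1.797 M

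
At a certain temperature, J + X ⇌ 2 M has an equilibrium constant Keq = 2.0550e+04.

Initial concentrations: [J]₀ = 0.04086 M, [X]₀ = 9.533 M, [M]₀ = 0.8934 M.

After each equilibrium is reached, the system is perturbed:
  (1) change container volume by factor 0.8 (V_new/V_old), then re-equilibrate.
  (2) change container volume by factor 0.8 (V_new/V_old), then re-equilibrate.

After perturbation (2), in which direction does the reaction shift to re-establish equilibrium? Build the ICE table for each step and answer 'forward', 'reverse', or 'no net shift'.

Direction: no net shift

Q₀ = 2.049 vs Keq = 2.0550e+04 ⇒ Q<K, forward
Step 1:
                  J         X         M
  Initial   0.04086     9.533    0.8934
  Change   -0.04086  -0.04086   0.08171
  Equil   4.8745e-06     9.492    0.9751
  solve Keq expr → x = 0.04086; check Q = 2.0550e+04
Then change container volume by factor 0.8 (V_new/V_old).
Step 2:
                  J         X         M
  Initial 6.0931e-06     11.87     1.219
  Change          0         0         0
  Equil   6.0931e-06     11.87     1.219
  solve Keq expr → x = 0; check Q = 2.0550e+04
Then change container volume by factor 0.8 (V_new/V_old).
Step 3:
                  J         X         M
  Initial 7.6164e-06     14.83     1.524
  Change          0         0         0
  Equil   7.6164e-06     14.83     1.524
  solve Keq expr → x = 0; check Q = 2.0550e+04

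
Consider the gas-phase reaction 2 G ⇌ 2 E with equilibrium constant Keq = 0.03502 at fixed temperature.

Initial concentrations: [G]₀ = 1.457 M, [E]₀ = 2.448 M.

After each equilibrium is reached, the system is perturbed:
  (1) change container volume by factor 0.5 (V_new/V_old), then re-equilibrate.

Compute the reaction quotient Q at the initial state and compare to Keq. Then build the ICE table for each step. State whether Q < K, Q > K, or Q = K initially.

Q₀ = 2.823; Q > K (proceeds reverse)

Q₀ = 2.823 vs Keq = 0.03502 ⇒ Q>K, reverse
Step 1:
                  G         E
  I           1.457     2.448
  C           1.832    -1.832
  E           3.289    0.6156
  solve Keq expr → x = -0.9162; check Q = 0.03502
Then change container volume by factor 0.5 (V_new/V_old).
Step 2:
                  G         E
  I           6.579     1.231
  C               0         0
  E           6.579     1.231
  solve Keq expr → x = 0; check Q = 0.03502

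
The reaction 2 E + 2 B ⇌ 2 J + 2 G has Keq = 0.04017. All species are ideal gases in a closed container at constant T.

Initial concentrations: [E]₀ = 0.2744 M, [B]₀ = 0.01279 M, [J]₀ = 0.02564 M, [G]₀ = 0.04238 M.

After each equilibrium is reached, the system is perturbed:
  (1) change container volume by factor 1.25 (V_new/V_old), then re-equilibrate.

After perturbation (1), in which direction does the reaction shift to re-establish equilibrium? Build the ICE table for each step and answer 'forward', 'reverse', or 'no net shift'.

Q₀ = 0.09586 vs Keq = 0.04017 ⇒ Q>K, reverse
Step 1:
                  E         B         J         G
  Initial    0.2744   0.01279   0.02564   0.04238
  Change   0.003113  0.003113 -0.003113 -0.003113
  Equil      0.2775    0.0159   0.02253   0.03927
  solve Keq expr → x = -0.001557; check Q = 0.04017
Then change container volume by factor 1.25 (V_new/V_old).
Step 2:
                  E         B         J         G
  Initial     0.222   0.01272   0.01802   0.03141
  Change          0         0         0         0
  Equil       0.222   0.01272   0.01802   0.03141
  solve Keq expr → x = 0; check Q = 0.04017

Direction: no net shift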